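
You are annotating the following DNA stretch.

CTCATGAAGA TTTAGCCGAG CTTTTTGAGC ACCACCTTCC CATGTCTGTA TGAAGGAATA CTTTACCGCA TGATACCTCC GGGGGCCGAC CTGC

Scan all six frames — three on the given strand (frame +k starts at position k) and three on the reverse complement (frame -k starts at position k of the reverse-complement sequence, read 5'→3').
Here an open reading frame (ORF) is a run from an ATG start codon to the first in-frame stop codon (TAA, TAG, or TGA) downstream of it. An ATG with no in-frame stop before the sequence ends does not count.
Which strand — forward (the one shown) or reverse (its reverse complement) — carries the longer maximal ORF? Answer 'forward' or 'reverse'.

reverse

Reverse complement (5'→3'): GCAGGTCGGCCCCCGGAGGTATCATGCGGTAAAGTATTCCTTCATACAGACATGGGAAGGTGGTGCTCAAAAAGCTCGGCTAAATCTTCATGAG
Frame +1: CTC ATG AAG ATT TAG CCG AGC TTT TTG AGC ACC ACC TTC CCA TGT CTG TAT GAA GGA ATA CTT TAC CGC ATG ATA CCT CCG GGG GCC GAC CTG — ATG at 4, stop TAG at 13 → 12 nt.
Frame +2: TCA TGA AGA TTT AGC CGA GCT TTT TGA GCA CCA CCT TCC CAT GTC TGT ATG AAG GAA TAC TTT ACC GCA TGA TAC CTC CGG GGG CCG ACC TGC — ATG at 50, stop TGA at 71 → 24 nt.
Frame +3: CAT GAA GAT TTA GCC GAG CTT TTT GAG CAC CAC CTT CCC ATG TCT GTA TGA AGG AAT ACT TTA CCG CAT GAT ACC TCC GGG GGC CGA CCT — ATG at 42, stop TGA at 51 → 12 nt.
Frame -1: GCA GGT CGG CCC CCG GAG GTA TCA TGC GGT AAA GTA TTC CTT CAT ACA GAC ATG GGA AGG TGG TGC TCA AAA AGC TCG GCT AAA TCT TCA TGA — ATG at 52, stop TGA at 91 → 42 nt.
Frame -2: CAG GTC GGC CCC CGG AGG TAT CAT GCG GTA AAG TAT TCC TTC ATA CAG ACA TGG GAA GGT GGT GCT CAA AAA GCT CGG CTA AAT CTT CAT GAG — no ATG→stop ORF.
Frame -3: AGG TCG GCC CCC GGA GGT ATC ATG CGG TAA AGT ATT CCT TCA TAC AGA CAT GGG AAG GTG GTG CTC AAA AAG CTC GGC TAA ATC TTC ATG — ATG at 24, stop TAA at 30 → 9 nt.
Forward-strand max 24 nt; reverse-strand max 42 nt. The reverse strand has the longer ORF.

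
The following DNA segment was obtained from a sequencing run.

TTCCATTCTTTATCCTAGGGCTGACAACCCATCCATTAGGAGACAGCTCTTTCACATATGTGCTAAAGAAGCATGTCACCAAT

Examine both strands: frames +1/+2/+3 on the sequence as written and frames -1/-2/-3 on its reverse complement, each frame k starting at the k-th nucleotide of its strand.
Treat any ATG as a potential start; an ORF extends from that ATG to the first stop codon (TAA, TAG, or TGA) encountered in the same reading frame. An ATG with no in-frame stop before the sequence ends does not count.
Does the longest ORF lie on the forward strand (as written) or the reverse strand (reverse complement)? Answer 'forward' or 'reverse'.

Reverse complement (5'→3'): ATTGGTGACATGCTTCTTTAGCACATATGTGAAAGAGCTGTCTCCTAATGGATGGGTTGTCAGCCCTAGGATAAAGAATGGAA
Frame +1: TTC CAT TCT TTA TCC TAG GGC TGA CAA CCC ATC CAT TAG GAG ACA GCT CTT TCA CAT ATG TGC TAA AGA AGC ATG TCA CCA — ATG at 58, stop TAA at 64 → 9 nt.
Frame +2: TCC ATT CTT TAT CCT AGG GCT GAC AAC CCA TCC ATT AGG AGA CAG CTC TTT CAC ATA TGT GCT AAA GAA GCA TGT CAC CAA — no ATG→stop ORF.
Frame +3: CCA TTC TTT ATC CTA GGG CTG ACA ACC CAT CCA TTA GGA GAC AGC TCT TTC ACA TAT GTG CTA AAG AAG CAT GTC ACC AAT — no ATG→stop ORF.
Frame -1: ATT GGT GAC ATG CTT CTT TAG CAC ATA TGT GAA AGA GCT GTC TCC TAA TGG ATG GGT TGT CAG CCC TAG GAT AAA GAA TGG — ATG at 10, stop TAG at 19 → 12 nt; ATG at 52, stop TAG at 67 → 18 nt.
Frame -2: TTG GTG ACA TGC TTC TTT AGC ACA TAT GTG AAA GAG CTG TCT CCT AAT GGA TGG GTT GTC AGC CCT AGG ATA AAG AAT GGA — no ATG→stop ORF.
Frame -3: TGG TGA CAT GCT TCT TTA GCA CAT ATG TGA AAG AGC TGT CTC CTA ATG GAT GGG TTG TCA GCC CTA GGA TAA AGA ATG GAA — ATG at 27, stop TGA at 30 → 6 nt; ATG at 48, stop TAA at 72 → 27 nt.
Forward-strand max 9 nt; reverse-strand max 27 nt. The reverse strand has the longer ORF.

reverse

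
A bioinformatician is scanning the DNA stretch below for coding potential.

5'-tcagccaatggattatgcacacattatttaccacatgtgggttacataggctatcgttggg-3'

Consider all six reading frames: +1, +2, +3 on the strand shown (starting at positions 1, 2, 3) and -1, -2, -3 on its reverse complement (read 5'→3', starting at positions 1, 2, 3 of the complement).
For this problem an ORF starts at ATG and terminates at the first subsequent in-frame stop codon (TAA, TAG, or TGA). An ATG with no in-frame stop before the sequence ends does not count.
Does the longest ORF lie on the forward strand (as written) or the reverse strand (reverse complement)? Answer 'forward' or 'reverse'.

forward

Reverse complement (5'→3'): CCCAACGATAGCCTATGTAACCCACATGTGGTAAATAATGTGTGCATAATCCATTGGCTGA
Frame +1: TCA GCC AAT GGA TTA TGC ACA CAT TAT TTA CCA CAT GTG GGT TAC ATA GGC TAT CGT TGG — no ATG→stop ORF.
Frame +2: CAG CCA ATG GAT TAT GCA CAC ATT ATT TAC CAC ATG TGG GTT ACA TAG GCT ATC GTT GGG — ATG at 8, stop TAG at 47 → 42 nt; ATG at 35, stop TAG at 47 → 15 nt.
Frame +3: AGC CAA TGG ATT ATG CAC ACA TTA TTT ACC ACA TGT GGG TTA CAT AGG CTA TCG TTG — no ATG→stop ORF.
Frame -1: CCC AAC GAT AGC CTA TGT AAC CCA CAT GTG GTA AAT AAT GTG TGC ATA ATC CAT TGG CTG — no ATG→stop ORF.
Frame -2: CCA ACG ATA GCC TAT GTA ACC CAC ATG TGG TAA ATA ATG TGT GCA TAA TCC ATT GGC TGA — ATG at 26, stop TAA at 32 → 9 nt; ATG at 38, stop TAA at 47 → 12 nt.
Frame -3: CAA CGA TAG CCT ATG TAA CCC ACA TGT GGT AAA TAA TGT GTG CAT AAT CCA TTG GCT — ATG at 15, stop TAA at 18 → 6 nt.
Forward-strand max 42 nt; reverse-strand max 12 nt. The forward strand has the longer ORF.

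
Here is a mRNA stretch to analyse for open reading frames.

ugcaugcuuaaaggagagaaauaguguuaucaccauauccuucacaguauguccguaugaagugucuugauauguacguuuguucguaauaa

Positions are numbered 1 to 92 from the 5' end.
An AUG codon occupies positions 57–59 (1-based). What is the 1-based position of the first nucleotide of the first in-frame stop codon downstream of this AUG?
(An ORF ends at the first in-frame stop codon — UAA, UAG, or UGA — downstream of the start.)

87

Codons from position 57: AUG (57–59), AAG (60–62), UGU (63–65), CUU (66–68), GAU (69–71), AUG (72–74), UAC (75–77), GUU (78–80), UGU (81–83), UCG (84–86), UAA (87–89).
UAA is a stop codon; it begins at position 87.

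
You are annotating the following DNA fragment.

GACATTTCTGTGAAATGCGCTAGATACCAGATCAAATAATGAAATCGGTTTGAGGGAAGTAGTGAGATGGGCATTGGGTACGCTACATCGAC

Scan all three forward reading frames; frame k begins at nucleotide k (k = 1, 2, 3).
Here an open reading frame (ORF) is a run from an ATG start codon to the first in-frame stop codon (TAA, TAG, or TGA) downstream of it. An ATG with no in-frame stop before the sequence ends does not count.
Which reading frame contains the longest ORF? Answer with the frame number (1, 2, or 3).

3

Frame 1: GAC ATT TCT GTG AAA TGC GCT AGA TAC CAG ATC AAA TAA TGA AAT CGG TTT GAG GGA AGT AGT GAG ATG GGC ATT GGG TAC GCT ACA TCG — no ATG→stop ORF.
Frame 2: ACA TTT CTG TGA AAT GCG CTA GAT ACC AGA TCA AAT AAT GAA ATC GGT TTG AGG GAA GTA GTG AGA TGG GCA TTG GGT ACG CTA CAT CGA — no ATG→stop ORF.
Frame 3: CAT TTC TGT GAA ATG CGC TAG ATA CCA GAT CAA ATA ATG AAA TCG GTT TGA GGG AAG TAG TGA GAT GGG CAT TGG GTA CGC TAC ATC GAC — ATG at 15, stop TAG at 21 → 9 nt; ATG at 39, stop TGA at 51 → 15 nt.
Longest ORF is 15 nt in frame 3 (positions 39–53).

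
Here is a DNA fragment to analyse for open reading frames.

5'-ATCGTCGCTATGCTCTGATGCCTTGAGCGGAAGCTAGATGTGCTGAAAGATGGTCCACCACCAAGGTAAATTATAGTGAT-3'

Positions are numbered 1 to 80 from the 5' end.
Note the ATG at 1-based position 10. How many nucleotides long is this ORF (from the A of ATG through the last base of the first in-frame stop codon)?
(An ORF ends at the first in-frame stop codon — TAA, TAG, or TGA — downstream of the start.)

Codons from position 10: ATG (10–12), CTC (13–15), TGA (16–18).
TGA is the first in-frame stop; ORF spans 10–18, 9 nucleotides.

9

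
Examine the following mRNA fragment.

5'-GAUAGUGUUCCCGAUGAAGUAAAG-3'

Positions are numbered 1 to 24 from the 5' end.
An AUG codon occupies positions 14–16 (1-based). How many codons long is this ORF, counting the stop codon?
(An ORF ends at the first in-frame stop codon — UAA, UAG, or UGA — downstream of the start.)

Codons from position 14: AUG (14–16), AAG (17–19), UAA (20–22).
UAA is the first in-frame stop; that's 3 codons including the stop.

3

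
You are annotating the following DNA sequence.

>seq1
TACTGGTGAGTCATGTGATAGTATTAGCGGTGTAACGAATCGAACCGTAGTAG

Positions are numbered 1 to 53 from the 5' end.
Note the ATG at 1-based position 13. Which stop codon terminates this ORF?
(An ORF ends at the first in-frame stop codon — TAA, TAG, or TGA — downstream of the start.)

TGA

Codons from position 13: ATG (13–15), TGA (16–18).
The first in-frame stop codon is TGA.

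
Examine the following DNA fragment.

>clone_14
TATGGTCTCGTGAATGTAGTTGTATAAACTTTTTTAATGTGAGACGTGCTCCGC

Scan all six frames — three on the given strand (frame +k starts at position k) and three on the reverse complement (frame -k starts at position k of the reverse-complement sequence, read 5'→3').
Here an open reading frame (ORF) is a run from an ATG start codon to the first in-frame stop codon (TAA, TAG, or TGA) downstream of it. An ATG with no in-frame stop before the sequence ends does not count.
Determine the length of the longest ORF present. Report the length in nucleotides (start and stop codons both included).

12

Reverse complement (5'→3'): GCGGAGCACGTCTCACATTAAAAAAGTTTATACAACTACATTCACGAGACCATA
Frame +1: TAT GGT CTC GTG AAT GTA GTT GTA TAA ACT TTT TTA ATG TGA GAC GTG CTC CGC — ATG at 37, stop TGA at 40 → 6 nt.
Frame +2: ATG GTC TCG TGA ATG TAG TTG TAT AAA CTT TTT TAA TGT GAG ACG TGC TCC — ATG at 2, stop TGA at 11 → 12 nt; ATG at 14, stop TAG at 17 → 6 nt.
Frame +3: TGG TCT CGT GAA TGT AGT TGT ATA AAC TTT TTT AAT GTG AGA CGT GCT CCG — no ATG→stop ORF.
Frame -1: GCG GAG CAC GTC TCA CAT TAA AAA AGT TTA TAC AAC TAC ATT CAC GAG ACC ATA — no ATG→stop ORF.
Frame -2: CGG AGC ACG TCT CAC ATT AAA AAA GTT TAT ACA ACT ACA TTC ACG AGA CCA — no ATG→stop ORF.
Frame -3: GGA GCA CGT CTC ACA TTA AAA AAG TTT ATA CAA CTA CAT TCA CGA GAC CAT — no ATG→stop ORF.
Longest: frame +2, positions 2–13, 12 nt = 4 codons = 3 aa. → 12 nucleotides.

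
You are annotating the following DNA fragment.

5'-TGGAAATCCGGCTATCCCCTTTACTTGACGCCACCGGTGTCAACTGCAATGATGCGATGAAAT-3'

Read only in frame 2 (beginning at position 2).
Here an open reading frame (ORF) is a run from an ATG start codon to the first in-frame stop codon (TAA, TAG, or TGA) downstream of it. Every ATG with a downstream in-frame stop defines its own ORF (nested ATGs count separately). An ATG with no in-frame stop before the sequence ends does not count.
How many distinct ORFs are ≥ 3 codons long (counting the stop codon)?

Frame 2: GGA AAT CCG GCT ATC CCC TTT ACT TGA CGC CAC CGG TGT CAA CTG CAA TGA TGC GAT GAA — no ATG→stop ORF.
No ORF reaches 3 codons. Count = 0.

0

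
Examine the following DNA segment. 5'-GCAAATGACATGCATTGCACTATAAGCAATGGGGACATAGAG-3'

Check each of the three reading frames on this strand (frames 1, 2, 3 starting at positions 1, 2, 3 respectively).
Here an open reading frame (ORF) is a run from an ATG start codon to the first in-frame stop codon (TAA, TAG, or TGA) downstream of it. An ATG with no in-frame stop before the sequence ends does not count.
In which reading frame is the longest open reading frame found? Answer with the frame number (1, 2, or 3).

Frame 1: GCA AAT GAC ATG CAT TGC ACT ATA AGC AAT GGG GAC ATA GAG — no ATG→stop ORF.
Frame 2: CAA ATG ACA TGC ATT GCA CTA TAA GCA ATG GGG ACA TAG — ATG at 5, stop TAA at 23 → 21 nt; ATG at 29, stop TAG at 38 → 12 nt.
Frame 3: AAA TGA CAT GCA TTG CAC TAT AAG CAA TGG GGA CAT AGA — no ATG→stop ORF.
Longest ORF is 21 nt in frame 2 (positions 5–25).

2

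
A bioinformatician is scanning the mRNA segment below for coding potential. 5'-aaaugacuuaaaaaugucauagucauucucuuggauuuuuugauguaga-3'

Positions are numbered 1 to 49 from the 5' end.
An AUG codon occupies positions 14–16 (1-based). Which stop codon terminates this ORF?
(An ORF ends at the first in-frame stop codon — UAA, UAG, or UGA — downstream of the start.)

Codons from position 14: AUG (14–16), UCA (17–19), UAG (20–22).
The first in-frame stop codon is UAG.

UAG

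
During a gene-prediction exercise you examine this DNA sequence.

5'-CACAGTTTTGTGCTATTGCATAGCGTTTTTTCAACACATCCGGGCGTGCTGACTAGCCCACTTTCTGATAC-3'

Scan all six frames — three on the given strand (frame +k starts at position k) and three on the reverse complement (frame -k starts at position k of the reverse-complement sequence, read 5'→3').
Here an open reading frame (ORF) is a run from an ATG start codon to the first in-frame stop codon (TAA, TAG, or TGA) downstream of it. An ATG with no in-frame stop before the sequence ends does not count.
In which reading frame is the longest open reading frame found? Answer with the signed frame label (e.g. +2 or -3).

-3

Reverse complement (5'→3'): GTATCAGAAAGTGGGCTAGTCAGCACGCCCGGATGTGTTGAAAAAACGCTATGCAATAGCACAAAACTGTG
Frame +1: CAC AGT TTT GTG CTA TTG CAT AGC GTT TTT TCA ACA CAT CCG GGC GTG CTG ACT AGC CCA CTT TCT GAT — no ATG→stop ORF.
Frame +2: ACA GTT TTG TGC TAT TGC ATA GCG TTT TTT CAA CAC ATC CGG GCG TGC TGA CTA GCC CAC TTT CTG ATA — no ATG→stop ORF.
Frame +3: CAG TTT TGT GCT ATT GCA TAG CGT TTT TTC AAC ACA TCC GGG CGT GCT GAC TAG CCC ACT TTC TGA TAC — no ATG→stop ORF.
Frame -1: GTA TCA GAA AGT GGG CTA GTC AGC ACG CCC GGA TGT GTT GAA AAA ACG CTA TGC AAT AGC ACA AAA CTG — no ATG→stop ORF.
Frame -2: TAT CAG AAA GTG GGC TAG TCA GCA CGC CCG GAT GTG TTG AAA AAA CGC TAT GCA ATA GCA CAA AAC TGT — no ATG→stop ORF.
Frame -3: ATC AGA AAG TGG GCT AGT CAG CAC GCC CGG ATG TGT TGA AAA AAC GCT ATG CAA TAG CAC AAA ACT GTG — ATG at 33, stop TGA at 39 → 9 nt; ATG at 51, stop TAG at 57 → 9 nt.
Longest ORF is 9 nt in frame -3 (positions 33–41).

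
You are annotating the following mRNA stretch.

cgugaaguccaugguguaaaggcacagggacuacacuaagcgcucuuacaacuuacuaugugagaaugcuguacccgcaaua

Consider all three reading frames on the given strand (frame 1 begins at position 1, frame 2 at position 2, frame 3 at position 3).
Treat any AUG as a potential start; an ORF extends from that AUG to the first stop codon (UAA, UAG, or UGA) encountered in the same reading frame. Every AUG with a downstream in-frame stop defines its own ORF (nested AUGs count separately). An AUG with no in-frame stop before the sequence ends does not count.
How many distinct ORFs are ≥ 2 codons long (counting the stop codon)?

Frame 1: CGU GAA GUC CAU GGU GUA AAG GCA CAG GGA CUA CAC UAA GCG CUC UUA CAA CUU ACU AUG UGA GAA UGC UGU ACC CGC AAU — AUG at 58, stop UGA at 61 → 6 nt.
Frame 2: GUG AAG UCC AUG GUG UAA AGG CAC AGG GAC UAC ACU AAG CGC UCU UAC AAC UUA CUA UGU GAG AAU GCU GUA CCC GCA AUA — AUG at 11, stop UAA at 17 → 9 nt.
Frame 3: UGA AGU CCA UGG UGU AAA GGC ACA GGG ACU ACA CUA AGC GCU CUU ACA ACU UAC UAU GUG AGA AUG CUG UAC CCG CAA — no AUG→stop ORF.
ORFs ≥ 2 codons: frame 1 58–63 (2 codons), frame 2 11–19 (3 codons). Count = 2.

2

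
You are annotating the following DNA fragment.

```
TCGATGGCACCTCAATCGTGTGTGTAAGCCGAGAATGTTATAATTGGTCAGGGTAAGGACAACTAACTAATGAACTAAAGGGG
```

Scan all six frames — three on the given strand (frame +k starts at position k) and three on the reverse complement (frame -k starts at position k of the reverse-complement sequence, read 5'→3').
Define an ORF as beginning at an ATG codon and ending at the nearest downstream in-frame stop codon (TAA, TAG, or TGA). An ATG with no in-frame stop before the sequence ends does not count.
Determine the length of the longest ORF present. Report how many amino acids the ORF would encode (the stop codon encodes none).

Reverse complement (5'→3'): CCCCTTTAGTTCATTAGTTAGTTGTCCTTACCCTGACCAATTATAACATTCTCGGCTTACACACACGATTGAGGTGCCATCGA
Frame +1: TCG ATG GCA CCT CAA TCG TGT GTG TAA GCC GAG AAT GTT ATA ATT GGT CAG GGT AAG GAC AAC TAA CTA ATG AAC TAA AGG — ATG at 4, stop TAA at 25 → 24 nt; ATG at 70, stop TAA at 76 → 9 nt.
Frame +2: CGA TGG CAC CTC AAT CGT GTG TGT AAG CCG AGA ATG TTA TAA TTG GTC AGG GTA AGG ACA ACT AAC TAA TGA ACT AAA GGG — ATG at 35, stop TAA at 41 → 9 nt.
Frame +3: GAT GGC ACC TCA ATC GTG TGT GTA AGC CGA GAA TGT TAT AAT TGG TCA GGG TAA GGA CAA CTA ACT AAT GAA CTA AAG GGG — no ATG→stop ORF.
Frame -1: CCC CTT TAG TTC ATT AGT TAG TTG TCC TTA CCC TGA CCA ATT ATA ACA TTC TCG GCT TAC ACA CAC GAT TGA GGT GCC ATC — no ATG→stop ORF.
Frame -2: CCC TTT AGT TCA TTA GTT AGT TGT CCT TAC CCT GAC CAA TTA TAA CAT TCT CGG CTT ACA CAC ACG ATT GAG GTG CCA TCG — no ATG→stop ORF.
Frame -3: CCT TTA GTT CAT TAG TTA GTT GTC CTT ACC CTG ACC AAT TAT AAC ATT CTC GGC TTA CAC ACA CGA TTG AGG TGC CAT CGA — no ATG→stop ORF.
Longest: frame +1, positions 4–27, 24 nt = 8 codons = 7 aa. → 7 amino acids.

7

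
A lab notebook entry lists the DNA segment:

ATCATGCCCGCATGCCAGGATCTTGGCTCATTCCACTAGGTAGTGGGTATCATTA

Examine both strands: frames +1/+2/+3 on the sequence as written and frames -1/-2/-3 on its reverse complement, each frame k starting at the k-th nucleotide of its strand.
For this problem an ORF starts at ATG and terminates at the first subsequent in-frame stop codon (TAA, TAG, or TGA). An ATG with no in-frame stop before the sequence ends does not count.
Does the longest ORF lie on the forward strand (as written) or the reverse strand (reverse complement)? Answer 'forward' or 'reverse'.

Reverse complement (5'→3'): TAATGATACCCACTACCTAGTGGAATGAGCCAAGATCCTGGCATGCGGGCATGAT
Frame +1: ATC ATG CCC GCA TGC CAG GAT CTT GGC TCA TTC CAC TAG GTA GTG GGT ATC ATT — ATG at 4, stop TAG at 37 → 36 nt.
Frame +2: TCA TGC CCG CAT GCC AGG ATC TTG GCT CAT TCC ACT AGG TAG TGG GTA TCA TTA — no ATG→stop ORF.
Frame +3: CAT GCC CGC ATG CCA GGA TCT TGG CTC ATT CCA CTA GGT AGT GGG TAT CAT — no ATG→stop ORF.
Frame -1: TAA TGA TAC CCA CTA CCT AGT GGA ATG AGC CAA GAT CCT GGC ATG CGG GCA TGA — ATG at 25, stop TGA at 52 → 30 nt; ATG at 43, stop TGA at 52 → 12 nt.
Frame -2: AAT GAT ACC CAC TAC CTA GTG GAA TGA GCC AAG ATC CTG GCA TGC GGG CAT GAT — no ATG→stop ORF.
Frame -3: ATG ATA CCC ACT ACC TAG TGG AAT GAG CCA AGA TCC TGG CAT GCG GGC ATG — ATG at 3, stop TAG at 18 → 18 nt.
Forward-strand max 36 nt; reverse-strand max 30 nt. The forward strand has the longer ORF.

forward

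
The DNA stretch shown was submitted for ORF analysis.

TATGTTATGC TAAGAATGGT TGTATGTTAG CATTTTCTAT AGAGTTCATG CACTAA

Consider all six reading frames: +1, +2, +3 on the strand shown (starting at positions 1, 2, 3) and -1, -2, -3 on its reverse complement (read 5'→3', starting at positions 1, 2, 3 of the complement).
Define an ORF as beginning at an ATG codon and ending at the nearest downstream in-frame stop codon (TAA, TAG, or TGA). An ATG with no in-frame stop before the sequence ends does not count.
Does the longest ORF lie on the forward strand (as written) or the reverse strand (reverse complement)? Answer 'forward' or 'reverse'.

reverse

Reverse complement (5'→3'): TTAGTGCATGAACTCTATAGAAAATGCTAACATACAACCATTCTTAGCATAACATA
Frame +1: TAT GTT ATG CTA AGA ATG GTT GTA TGT TAG CAT TTT CTA TAG AGT TCA TGC ACT — ATG at 7, stop TAG at 28 → 24 nt; ATG at 16, stop TAG at 28 → 15 nt.
Frame +2: ATG TTA TGC TAA GAA TGG TTG TAT GTT AGC ATT TTC TAT AGA GTT CAT GCA CTA — ATG at 2, stop TAA at 11 → 12 nt.
Frame +3: TGT TAT GCT AAG AAT GGT TGT ATG TTA GCA TTT TCT ATA GAG TTC ATG CAC TAA — ATG at 24, stop TAA at 54 → 33 nt; ATG at 48, stop TAA at 54 → 9 nt.
Frame -1: TTA GTG CAT GAA CTC TAT AGA AAA TGC TAA CAT ACA ACC ATT CTT AGC ATA ACA — no ATG→stop ORF.
Frame -2: TAG TGC ATG AAC TCT ATA GAA AAT GCT AAC ATA CAA CCA TTC TTA GCA TAA CAT — ATG at 8, stop TAA at 50 → 45 nt.
Frame -3: AGT GCA TGA ACT CTA TAG AAA ATG CTA ACA TAC AAC CAT TCT TAG CAT AAC ATA — ATG at 24, stop TAG at 45 → 24 nt.
Forward-strand max 33 nt; reverse-strand max 45 nt. The reverse strand has the longer ORF.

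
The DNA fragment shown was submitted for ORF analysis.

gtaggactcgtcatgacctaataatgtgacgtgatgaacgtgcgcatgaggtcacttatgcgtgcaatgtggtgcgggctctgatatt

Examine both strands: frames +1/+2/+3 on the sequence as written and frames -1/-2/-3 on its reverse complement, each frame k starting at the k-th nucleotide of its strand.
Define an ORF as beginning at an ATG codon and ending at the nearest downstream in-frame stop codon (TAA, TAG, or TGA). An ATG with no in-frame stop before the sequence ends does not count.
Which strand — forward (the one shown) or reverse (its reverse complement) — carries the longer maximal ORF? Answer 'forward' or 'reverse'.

Reverse complement (5'→3'): AATATCAGAGCCCGCACCACATTGCACGCATAAGTGACCTCATGCGCACGTTCATCACGTCACATTATTAGGTCATGACGAGTCCTAC
Frame +1: GTA GGA CTC GTC ATG ACC TAA TAA TGT GAC GTG ATG AAC GTG CGC ATG AGG TCA CTT ATG CGT GCA ATG TGG TGC GGG CTC TGA TAT — ATG at 13, stop TAA at 19 → 9 nt; ATG at 34, stop TGA at 82 → 51 nt; ATG at 46, stop TGA at 82 → 39 nt; ATG at 58, stop TGA at 82 → 27 nt; ATG at 67, stop TGA at 82 → 18 nt.
Frame +2: TAG GAC TCG TCA TGA CCT AAT AAT GTG ACG TGA TGA ACG TGC GCA TGA GGT CAC TTA TGC GTG CAA TGT GGT GCG GGC TCT GAT ATT — no ATG→stop ORF.
Frame +3: AGG ACT CGT CAT GAC CTA ATA ATG TGA CGT GAT GAA CGT GCG CAT GAG GTC ACT TAT GCG TGC AAT GTG GTG CGG GCT CTG ATA — ATG at 24, stop TGA at 27 → 6 nt.
Frame -1: AAT ATC AGA GCC CGC ACC ACA TTG CAC GCA TAA GTG ACC TCA TGC GCA CGT TCA TCA CGT CAC ATT ATT AGG TCA TGA CGA GTC CTA — no ATG→stop ORF.
Frame -2: ATA TCA GAG CCC GCA CCA CAT TGC ACG CAT AAG TGA CCT CAT GCG CAC GTT CAT CAC GTC ACA TTA TTA GGT CAT GAC GAG TCC TAC — no ATG→stop ORF.
Frame -3: TAT CAG AGC CCG CAC CAC ATT GCA CGC ATA AGT GAC CTC ATG CGC ACG TTC ATC ACG TCA CAT TAT TAG GTC ATG ACG AGT CCT — ATG at 42, stop TAG at 69 → 30 nt.
Forward-strand max 51 nt; reverse-strand max 30 nt. The forward strand has the longer ORF.

forward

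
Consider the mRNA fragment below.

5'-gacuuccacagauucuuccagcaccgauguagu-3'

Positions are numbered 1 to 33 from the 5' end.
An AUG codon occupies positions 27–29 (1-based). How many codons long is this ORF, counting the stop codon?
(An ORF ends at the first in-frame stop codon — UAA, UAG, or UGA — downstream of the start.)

Codons from position 27: AUG (27–29), UAG (30–32).
UAG is the first in-frame stop; that's 2 codons including the stop.

2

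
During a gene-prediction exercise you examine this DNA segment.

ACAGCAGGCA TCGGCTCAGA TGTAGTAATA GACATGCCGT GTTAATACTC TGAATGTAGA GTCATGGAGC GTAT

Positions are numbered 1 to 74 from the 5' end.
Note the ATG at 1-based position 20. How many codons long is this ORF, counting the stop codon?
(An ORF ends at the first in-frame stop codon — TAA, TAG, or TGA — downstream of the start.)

Codons from position 20: ATG (20–22), TAG (23–25).
TAG is the first in-frame stop; that's 2 codons including the stop.

2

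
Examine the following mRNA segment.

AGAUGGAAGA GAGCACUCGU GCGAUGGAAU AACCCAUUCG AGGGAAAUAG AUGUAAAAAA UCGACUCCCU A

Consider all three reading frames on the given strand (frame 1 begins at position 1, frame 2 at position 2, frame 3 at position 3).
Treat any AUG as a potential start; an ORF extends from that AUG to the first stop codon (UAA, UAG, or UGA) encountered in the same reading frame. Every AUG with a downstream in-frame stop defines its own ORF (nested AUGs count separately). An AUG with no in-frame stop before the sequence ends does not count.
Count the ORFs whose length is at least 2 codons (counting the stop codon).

3

Frame 1: AGA UGG AAG AGA GCA CUC GUG CGA UGG AAU AAC CCA UUC GAG GGA AAU AGA UGU AAA AAA UCG ACU CCC — no AUG→stop ORF.
Frame 2: GAU GGA AGA GAG CAC UCG UGC GAU GGA AUA ACC CAU UCG AGG GAA AUA GAU GUA AAA AAU CGA CUC CCU — no AUG→stop ORF.
Frame 3: AUG GAA GAG AGC ACU CGU GCG AUG GAA UAA CCC AUU CGA GGG AAA UAG AUG UAA AAA AUC GAC UCC CUA — AUG at 3, stop UAA at 30 → 30 nt; AUG at 24, stop UAA at 30 → 9 nt; AUG at 51, stop UAA at 54 → 6 nt.
ORFs ≥ 2 codons: frame 3 3–32 (10 codons), frame 3 24–32 (3 codons), frame 3 51–56 (2 codons). Count = 3.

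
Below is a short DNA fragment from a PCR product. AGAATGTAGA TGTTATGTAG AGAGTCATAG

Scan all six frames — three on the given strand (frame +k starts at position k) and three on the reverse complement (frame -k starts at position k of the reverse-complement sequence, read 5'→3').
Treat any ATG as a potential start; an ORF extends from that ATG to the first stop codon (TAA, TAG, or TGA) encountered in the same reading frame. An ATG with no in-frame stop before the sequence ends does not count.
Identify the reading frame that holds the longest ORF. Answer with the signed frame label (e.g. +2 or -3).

Reverse complement (5'→3'): CTATGACTCTCTACATAACATCTACATTCT
Frame +1: AGA ATG TAG ATG TTA TGT AGA GAG TCA TAG — ATG at 4, stop TAG at 7 → 6 nt; ATG at 10, stop TAG at 28 → 21 nt.
Frame +2: GAA TGT AGA TGT TAT GTA GAG AGT CAT — no ATG→stop ORF.
Frame +3: AAT GTA GAT GTT ATG TAG AGA GTC ATA — ATG at 15, stop TAG at 18 → 6 nt.
Frame -1: CTA TGA CTC TCT ACA TAA CAT CTA CAT TCT — no ATG→stop ORF.
Frame -2: TAT GAC TCT CTA CAT AAC ATC TAC ATT — no ATG→stop ORF.
Frame -3: ATG ACT CTC TAC ATA ACA TCT ACA TTC — no ATG→stop ORF.
Longest ORF is 21 nt in frame +1 (positions 10–30).

+1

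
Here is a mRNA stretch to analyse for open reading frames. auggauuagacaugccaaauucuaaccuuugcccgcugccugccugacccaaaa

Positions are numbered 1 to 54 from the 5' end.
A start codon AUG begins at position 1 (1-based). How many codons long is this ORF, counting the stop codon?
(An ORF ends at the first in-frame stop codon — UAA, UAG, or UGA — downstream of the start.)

3

Codons from position 1: AUG (1–3), GAU (4–6), UAG (7–9).
UAG is the first in-frame stop; that's 3 codons including the stop.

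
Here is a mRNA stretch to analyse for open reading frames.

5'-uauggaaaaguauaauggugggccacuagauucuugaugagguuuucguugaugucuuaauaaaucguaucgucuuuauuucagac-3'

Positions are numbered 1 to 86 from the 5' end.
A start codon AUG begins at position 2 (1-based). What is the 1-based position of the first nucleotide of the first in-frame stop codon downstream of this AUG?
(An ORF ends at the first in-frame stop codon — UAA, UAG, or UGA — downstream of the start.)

Codons from position 2: AUG (2–4), GAA (5–7), AAG (8–10), UAU (11–13), AAU (14–16), GGU (17–19), GGG (20–22), CCA (23–25), CUA (26–28), GAU (29–31), UCU (32–34), UGA (35–37).
UGA is a stop codon; it begins at position 35.

35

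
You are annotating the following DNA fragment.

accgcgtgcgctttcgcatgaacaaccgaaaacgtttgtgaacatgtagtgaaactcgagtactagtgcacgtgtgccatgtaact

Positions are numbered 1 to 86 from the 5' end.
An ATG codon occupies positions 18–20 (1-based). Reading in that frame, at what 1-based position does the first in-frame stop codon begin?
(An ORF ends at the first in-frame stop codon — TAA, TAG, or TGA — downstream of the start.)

39

Codons from position 18: ATG (18–20), AAC (21–23), AAC (24–26), CGA (27–29), AAA (30–32), CGT (33–35), TTG (36–38), TGA (39–41).
TGA is a stop codon; it begins at position 39.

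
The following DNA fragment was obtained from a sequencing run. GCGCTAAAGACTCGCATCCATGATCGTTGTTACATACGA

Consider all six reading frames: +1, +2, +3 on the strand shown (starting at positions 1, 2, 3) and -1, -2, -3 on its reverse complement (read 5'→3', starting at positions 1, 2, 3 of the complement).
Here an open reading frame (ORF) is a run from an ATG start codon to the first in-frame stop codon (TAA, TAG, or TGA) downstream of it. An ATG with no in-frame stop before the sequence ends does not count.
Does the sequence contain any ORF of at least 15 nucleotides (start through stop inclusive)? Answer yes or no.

Reverse complement (5'→3'): TCGTATGTAACAACGATCATGGATGCGAGTCTTTAGCGC
Frame +1: GCG CTA AAG ACT CGC ATC CAT GAT CGT TGT TAC ATA CGA — no ATG→stop ORF.
Frame +2: CGC TAA AGA CTC GCA TCC ATG ATC GTT GTT ACA TAC — no ATG→stop ORF.
Frame +3: GCT AAA GAC TCG CAT CCA TGA TCG TTG TTA CAT ACG — no ATG→stop ORF.
Frame -1: TCG TAT GTA ACA ACG ATC ATG GAT GCG AGT CTT TAG CGC — ATG at 19, stop TAG at 34 → 18 nt.
Frame -2: CGT ATG TAA CAA CGA TCA TGG ATG CGA GTC TTT AGC — ATG at 5, stop TAA at 8 → 6 nt.
Frame -3: GTA TGT AAC AAC GAT CAT GGA TGC GAG TCT TTA GCG — no ATG→stop ORF.
Frame -1 has an ORF of 18 nucleotides (positions 19–36) ≥ 15, so yes.

yes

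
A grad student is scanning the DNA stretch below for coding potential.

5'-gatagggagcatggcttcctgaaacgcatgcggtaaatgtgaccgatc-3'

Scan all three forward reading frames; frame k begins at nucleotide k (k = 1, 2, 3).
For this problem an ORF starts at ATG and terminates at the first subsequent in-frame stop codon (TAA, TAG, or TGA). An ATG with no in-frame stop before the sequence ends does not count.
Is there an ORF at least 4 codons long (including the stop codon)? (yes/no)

Frame 1: GAT AGG GAG CAT GGC TTC CTG AAA CGC ATG CGG TAA ATG TGA CCG ATC — ATG at 28, stop TAA at 34 → 9 nt; ATG at 37, stop TGA at 40 → 6 nt.
Frame 2: ATA GGG AGC ATG GCT TCC TGA AAC GCA TGC GGT AAA TGT GAC CGA — ATG at 11, stop TGA at 20 → 12 nt.
Frame 3: TAG GGA GCA TGG CTT CCT GAA ACG CAT GCG GTA AAT GTG ACC GAT — no ATG→stop ORF.
Frame 2 has an ORF of 4 codons (positions 11–22) ≥ 4, so yes.

yes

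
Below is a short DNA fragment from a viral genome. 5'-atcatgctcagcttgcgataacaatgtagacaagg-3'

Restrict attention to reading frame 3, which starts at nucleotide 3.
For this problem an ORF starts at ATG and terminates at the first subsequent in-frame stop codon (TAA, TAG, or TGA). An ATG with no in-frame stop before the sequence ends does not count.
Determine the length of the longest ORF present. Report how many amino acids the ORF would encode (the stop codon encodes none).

Frame 3: CAT GCT CAG CTT GCG ATA ACA ATG TAG ACA AGG — ATG at 24, stop TAG at 27 → 6 nt.
Longest: frame 3, positions 24–29, 6 nt = 2 codons = 1 aa. → 1 amino acids.

1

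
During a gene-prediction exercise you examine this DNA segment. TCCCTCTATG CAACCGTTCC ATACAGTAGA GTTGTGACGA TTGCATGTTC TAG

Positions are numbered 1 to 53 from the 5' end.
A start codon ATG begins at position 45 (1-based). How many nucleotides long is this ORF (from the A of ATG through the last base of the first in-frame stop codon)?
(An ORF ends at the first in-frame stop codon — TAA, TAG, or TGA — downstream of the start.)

Codons from position 45: ATG (45–47), TTC (48–50), TAG (51–53).
TAG is the first in-frame stop; ORF spans 45–53, 9 nucleotides.

9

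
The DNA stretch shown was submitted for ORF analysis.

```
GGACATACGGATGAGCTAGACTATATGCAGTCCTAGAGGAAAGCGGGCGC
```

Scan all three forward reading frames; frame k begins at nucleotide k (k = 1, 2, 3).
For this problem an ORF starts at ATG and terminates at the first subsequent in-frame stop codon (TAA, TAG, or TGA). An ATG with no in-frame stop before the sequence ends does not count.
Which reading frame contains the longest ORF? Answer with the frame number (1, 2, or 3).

Frame 1: GGA CAT ACG GAT GAG CTA GAC TAT ATG CAG TCC TAG AGG AAA GCG GGC — ATG at 25, stop TAG at 34 → 12 nt.
Frame 2: GAC ATA CGG ATG AGC TAG ACT ATA TGC AGT CCT AGA GGA AAG CGG GCG — ATG at 11, stop TAG at 17 → 9 nt.
Frame 3: ACA TAC GGA TGA GCT AGA CTA TAT GCA GTC CTA GAG GAA AGC GGG CGC — no ATG→stop ORF.
Longest ORF is 12 nt in frame 1 (positions 25–36).

1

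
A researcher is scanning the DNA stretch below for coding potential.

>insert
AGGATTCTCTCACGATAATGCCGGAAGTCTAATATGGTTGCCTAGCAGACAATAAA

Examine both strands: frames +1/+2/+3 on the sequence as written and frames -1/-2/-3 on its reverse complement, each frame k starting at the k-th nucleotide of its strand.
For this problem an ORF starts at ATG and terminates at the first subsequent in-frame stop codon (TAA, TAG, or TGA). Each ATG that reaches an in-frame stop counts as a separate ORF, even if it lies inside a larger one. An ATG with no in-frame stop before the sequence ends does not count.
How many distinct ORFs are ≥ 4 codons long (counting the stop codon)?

Reverse complement (5'→3'): TTTATTGTCTGCTAGGCAACCATATTAGACTTCCGGCATTATCGTGAGAGAATCCT
Frame +1: AGG ATT CTC TCA CGA TAA TGC CGG AAG TCT AAT ATG GTT GCC TAG CAG ACA ATA — ATG at 34, stop TAG at 43 → 12 nt.
Frame +2: GGA TTC TCT CAC GAT AAT GCC GGA AGT CTA ATA TGG TTG CCT AGC AGA CAA TAA — no ATG→stop ORF.
Frame +3: GAT TCT CTC ACG ATA ATG CCG GAA GTC TAA TAT GGT TGC CTA GCA GAC AAT AAA — ATG at 18, stop TAA at 30 → 15 nt.
Frame -1: TTT ATT GTC TGC TAG GCA ACC ATA TTA GAC TTC CGG CAT TAT CGT GAG AGA ATC — no ATG→stop ORF.
Frame -2: TTA TTG TCT GCT AGG CAA CCA TAT TAG ACT TCC GGC ATT ATC GTG AGA GAA TCC — no ATG→stop ORF.
Frame -3: TAT TGT CTG CTA GGC AAC CAT ATT AGA CTT CCG GCA TTA TCG TGA GAG AAT CCT — no ATG→stop ORF.
ORFs ≥ 4 codons: frame +1 34–45 (4 codons), frame +3 18–32 (5 codons). Count = 2.

2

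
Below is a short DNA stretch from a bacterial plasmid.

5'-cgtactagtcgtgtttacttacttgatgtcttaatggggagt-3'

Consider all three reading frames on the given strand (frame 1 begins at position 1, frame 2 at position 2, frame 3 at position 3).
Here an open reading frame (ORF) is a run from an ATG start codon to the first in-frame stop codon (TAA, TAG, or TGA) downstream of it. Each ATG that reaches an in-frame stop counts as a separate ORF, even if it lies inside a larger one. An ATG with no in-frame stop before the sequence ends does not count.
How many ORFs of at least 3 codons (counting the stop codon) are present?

1

Frame 1: CGT ACT AGT CGT GTT TAC TTA CTT GAT GTC TTA ATG GGG AGT — no ATG→stop ORF.
Frame 2: GTA CTA GTC GTG TTT ACT TAC TTG ATG TCT TAA TGG GGA — ATG at 26, stop TAA at 32 → 9 nt.
Frame 3: TAC TAG TCG TGT TTA CTT ACT TGA TGT CTT AAT GGG GAG — no ATG→stop ORF.
ORFs ≥ 3 codons: frame 2 26–34 (3 codons). Count = 1.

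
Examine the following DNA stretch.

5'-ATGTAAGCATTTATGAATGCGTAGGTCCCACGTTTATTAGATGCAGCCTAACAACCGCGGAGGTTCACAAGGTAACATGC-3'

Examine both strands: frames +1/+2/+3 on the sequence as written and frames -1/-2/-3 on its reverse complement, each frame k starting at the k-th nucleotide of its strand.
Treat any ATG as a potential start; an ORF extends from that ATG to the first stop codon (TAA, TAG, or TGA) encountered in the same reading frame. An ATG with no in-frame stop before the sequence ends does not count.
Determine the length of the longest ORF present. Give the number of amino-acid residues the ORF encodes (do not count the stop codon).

13

Reverse complement (5'→3'): GCATGTTACCTTGTGAACCTCCGCGGTTGTTAGGCTGCATCTAATAAACGTGGGACCTACGCATTCATAAATGCTTACAT
Frame +1: ATG TAA GCA TTT ATG AAT GCG TAG GTC CCA CGT TTA TTA GAT GCA GCC TAA CAA CCG CGG AGG TTC ACA AGG TAA CAT — ATG at 1, stop TAA at 4 → 6 nt; ATG at 13, stop TAG at 22 → 12 nt.
Frame +2: TGT AAG CAT TTA TGA ATG CGT AGG TCC CAC GTT TAT TAG ATG CAG CCT AAC AAC CGC GGA GGT TCA CAA GGT AAC ATG — ATG at 17, stop TAG at 38 → 24 nt.
Frame +3: GTA AGC ATT TAT GAA TGC GTA GGT CCC ACG TTT ATT AGA TGC AGC CTA ACA ACC GCG GAG GTT CAC AAG GTA ACA TGC — no ATG→stop ORF.
Frame -1: GCA TGT TAC CTT GTG AAC CTC CGC GGT TGT TAG GCT GCA TCT AAT AAA CGT GGG ACC TAC GCA TTC ATA AAT GCT TAC — no ATG→stop ORF.
Frame -2: CAT GTT ACC TTG TGA ACC TCC GCG GTT GTT AGG CTG CAT CTA ATA AAC GTG GGA CCT ACG CAT TCA TAA ATG CTT ACA — no ATG→stop ORF.
Frame -3: ATG TTA CCT TGT GAA CCT CCG CGG TTG TTA GGC TGC ATC TAA TAA ACG TGG GAC CTA CGC ATT CAT AAA TGC TTA CAT — ATG at 3, stop TAA at 42 → 42 nt.
Longest: frame -3, positions 3–44, 42 nt = 14 codons = 13 aa. → 13 amino acids.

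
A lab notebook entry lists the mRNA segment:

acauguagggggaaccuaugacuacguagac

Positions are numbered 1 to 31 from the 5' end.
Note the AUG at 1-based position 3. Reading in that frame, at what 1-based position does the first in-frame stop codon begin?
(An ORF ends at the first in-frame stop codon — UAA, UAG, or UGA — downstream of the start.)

Codons from position 3: AUG (3–5), UAG (6–8).
UAG is a stop codon; it begins at position 6.

6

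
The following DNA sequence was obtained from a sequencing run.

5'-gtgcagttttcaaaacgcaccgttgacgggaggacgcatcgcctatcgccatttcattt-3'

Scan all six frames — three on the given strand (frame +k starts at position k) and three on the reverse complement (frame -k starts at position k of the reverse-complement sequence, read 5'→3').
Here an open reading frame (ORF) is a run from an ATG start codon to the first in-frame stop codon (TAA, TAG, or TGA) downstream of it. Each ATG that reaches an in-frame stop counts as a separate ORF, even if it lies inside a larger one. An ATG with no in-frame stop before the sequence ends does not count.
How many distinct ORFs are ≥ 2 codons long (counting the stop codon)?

Reverse complement (5'→3'): AAATGAAATGGCGATAGGCGATGCGTCCTCCCGTCAACGGTGCGTTTTGAAAACTGCAC
Frame +1: GTG CAG TTT TCA AAA CGC ACC GTT GAC GGG AGG ACG CAT CGC CTA TCG CCA TTT CAT — no ATG→stop ORF.
Frame +2: TGC AGT TTT CAA AAC GCA CCG TTG ACG GGA GGA CGC ATC GCC TAT CGC CAT TTC ATT — no ATG→stop ORF.
Frame +3: GCA GTT TTC AAA ACG CAC CGT TGA CGG GAG GAC GCA TCG CCT ATC GCC ATT TCA TTT — no ATG→stop ORF.
Frame -1: AAA TGA AAT GGC GAT AGG CGA TGC GTC CTC CCG TCA ACG GTG CGT TTT GAA AAC TGC — no ATG→stop ORF.
Frame -2: AAT GAA ATG GCG ATA GGC GAT GCG TCC TCC CGT CAA CGG TGC GTT TTG AAA ACT GCA — no ATG→stop ORF.
Frame -3: ATG AAA TGG CGA TAG GCG ATG CGT CCT CCC GTC AAC GGT GCG TTT TGA AAA CTG CAC — ATG at 3, stop TAG at 15 → 15 nt; ATG at 21, stop TGA at 48 → 30 nt.
ORFs ≥ 2 codons: frame -3 3–17 (5 codons), frame -3 21–50 (10 codons). Count = 2.

2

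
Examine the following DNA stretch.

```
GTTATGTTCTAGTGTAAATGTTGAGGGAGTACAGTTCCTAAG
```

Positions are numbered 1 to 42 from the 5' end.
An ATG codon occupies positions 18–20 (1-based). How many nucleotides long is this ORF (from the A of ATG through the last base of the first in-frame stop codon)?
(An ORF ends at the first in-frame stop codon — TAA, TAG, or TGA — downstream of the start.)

24

Codons from position 18: ATG (18–20), TTG (21–23), AGG (24–26), GAG (27–29), TAC (30–32), AGT (33–35), TCC (36–38), TAA (39–41).
TAA is the first in-frame stop; ORF spans 18–41, 24 nucleotides.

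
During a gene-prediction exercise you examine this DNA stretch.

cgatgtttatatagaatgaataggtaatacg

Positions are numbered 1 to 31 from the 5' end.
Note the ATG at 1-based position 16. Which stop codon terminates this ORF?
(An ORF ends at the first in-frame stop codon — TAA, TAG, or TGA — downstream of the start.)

TAA

Codons from position 16: ATG (16–18), AAT (19–21), AGG (22–24), TAA (25–27).
The first in-frame stop codon is TAA.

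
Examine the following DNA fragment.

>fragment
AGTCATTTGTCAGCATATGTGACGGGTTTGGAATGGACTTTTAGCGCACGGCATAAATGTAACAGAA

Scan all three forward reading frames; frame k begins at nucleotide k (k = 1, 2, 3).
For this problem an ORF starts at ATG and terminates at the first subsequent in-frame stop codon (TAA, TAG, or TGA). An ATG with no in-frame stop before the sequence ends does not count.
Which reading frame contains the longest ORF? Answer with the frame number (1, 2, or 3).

3

Frame 1: AGT CAT TTG TCA GCA TAT GTG ACG GGT TTG GAA TGG ACT TTT AGC GCA CGG CAT AAA TGT AAC AGA — no ATG→stop ORF.
Frame 2: GTC ATT TGT CAG CAT ATG TGA CGG GTT TGG AAT GGA CTT TTA GCG CAC GGC ATA AAT GTA ACA GAA — ATG at 17, stop TGA at 20 → 6 nt.
Frame 3: TCA TTT GTC AGC ATA TGT GAC GGG TTT GGA ATG GAC TTT TAG CGC ACG GCA TAA ATG TAA CAG — ATG at 33, stop TAG at 42 → 12 nt; ATG at 57, stop TAA at 60 → 6 nt.
Longest ORF is 12 nt in frame 3 (positions 33–44).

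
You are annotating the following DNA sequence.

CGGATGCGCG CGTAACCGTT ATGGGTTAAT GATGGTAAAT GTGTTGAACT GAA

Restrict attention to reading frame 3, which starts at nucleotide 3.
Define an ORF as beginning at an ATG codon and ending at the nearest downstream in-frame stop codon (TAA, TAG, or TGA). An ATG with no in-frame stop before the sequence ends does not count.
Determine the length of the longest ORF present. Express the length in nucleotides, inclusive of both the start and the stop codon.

9

Frame 3: GAT GCG CGC GTA ACC GTT ATG GGT TAA TGA TGG TAA ATG TGT TGA ACT GAA — ATG at 21, stop TAA at 27 → 9 nt; ATG at 39, stop TGA at 45 → 9 nt.
Longest: frame 3, positions 21–29, 9 nt = 3 codons = 2 aa. → 9 nucleotides.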